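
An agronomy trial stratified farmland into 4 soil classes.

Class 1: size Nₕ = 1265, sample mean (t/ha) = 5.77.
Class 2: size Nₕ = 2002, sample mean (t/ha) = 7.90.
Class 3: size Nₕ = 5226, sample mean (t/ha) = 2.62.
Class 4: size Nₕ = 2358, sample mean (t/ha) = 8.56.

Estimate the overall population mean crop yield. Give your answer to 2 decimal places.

x̄_st = (Σ Nₕx̄ₕ) / (Σ Nₕ) = (1265·5.77 + 2002·7.90 + 5226·2.62 + 2358·8.56) / 10851
= 56991.45 / 10851 = 5.2522... → 5.25.

5.25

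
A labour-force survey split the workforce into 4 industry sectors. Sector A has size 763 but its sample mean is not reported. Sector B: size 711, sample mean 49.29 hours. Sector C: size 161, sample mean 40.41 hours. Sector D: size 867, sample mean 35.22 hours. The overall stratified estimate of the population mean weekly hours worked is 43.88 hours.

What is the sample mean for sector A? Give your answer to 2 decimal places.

49.41

N = 763 + 711 + 161 + 867 = 2502.
Overall total = μ·N = 43.88·2502 = 109787.76.
Subtract the known strata: 711·49.29 + 161·40.41 + 867·35.22 = 72086.94.
Remaining total for sector A: 109787.76 − 72086.94 = 37700.82.
Divide by its size: 37700.82 / 763 = 49.4113... → 49.41.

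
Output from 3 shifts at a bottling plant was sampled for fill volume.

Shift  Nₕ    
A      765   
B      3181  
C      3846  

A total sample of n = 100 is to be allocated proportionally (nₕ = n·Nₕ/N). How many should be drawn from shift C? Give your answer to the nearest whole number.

49

N = 765 + 3181 + 3846 = 7792.
n_C = 100·3846/7792 = 49.358... → 49.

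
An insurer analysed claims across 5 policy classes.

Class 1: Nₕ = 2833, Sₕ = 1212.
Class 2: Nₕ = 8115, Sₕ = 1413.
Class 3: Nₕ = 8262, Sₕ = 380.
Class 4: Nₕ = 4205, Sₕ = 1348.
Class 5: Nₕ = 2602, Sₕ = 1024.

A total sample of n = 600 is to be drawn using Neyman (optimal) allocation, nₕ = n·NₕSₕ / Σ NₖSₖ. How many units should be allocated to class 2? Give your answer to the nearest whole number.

1: NₕSₕ = 2833·1212 = 3433596
2: NₕSₕ = 8115·1413 = 11466495
3: NₕSₕ = 8262·380 = 3139560
4: NₕSₕ = 4205·1348 = 5668340
5: NₕSₕ = 2602·1024 = 2664448
Σ NₕSₕ = 26372439.
n_2 = 600·11466495/26372439 = 260.875... → 261.

261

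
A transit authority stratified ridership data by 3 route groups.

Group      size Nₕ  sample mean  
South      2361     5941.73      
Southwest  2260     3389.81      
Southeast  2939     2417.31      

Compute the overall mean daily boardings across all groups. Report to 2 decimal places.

N = 7560; weights Wₕ = Nₕ/N = (0.3123, 0.2989, 0.3888).
x̄_st = Σ Wₕ·x̄ₕ = 0.3123·5941.73 + 0.2989·3389.81 + 0.3888·2417.31 ≈ 3808.7129...
→ 3808.71.

3808.71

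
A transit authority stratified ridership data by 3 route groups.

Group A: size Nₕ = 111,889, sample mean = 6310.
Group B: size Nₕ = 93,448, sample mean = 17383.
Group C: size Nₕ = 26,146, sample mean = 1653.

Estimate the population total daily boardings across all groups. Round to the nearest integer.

2373645512

A: 111889·6310 = 706019590
B: 93448·17383 = 1624406584
C: 26146·1653 = 43219338
τ̂ = Σ Nₕx̄ₕ = 2373645512.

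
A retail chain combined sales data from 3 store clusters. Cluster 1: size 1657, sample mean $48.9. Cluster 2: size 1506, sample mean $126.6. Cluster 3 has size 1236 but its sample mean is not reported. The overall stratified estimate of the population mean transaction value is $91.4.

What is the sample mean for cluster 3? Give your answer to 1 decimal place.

105.5

N = 1657 + 1506 + 1236 = 4399.
Overall total = μ·N = 91.4·4399 = 402068.6.
Subtract the known strata: 1657·48.9 + 1506·126.6 = 271686.9.
Remaining total for cluster 3: 402068.6 − 271686.9 = 130381.7.
Divide by its size: 130381.7 / 1236 = 105.487... → 105.5.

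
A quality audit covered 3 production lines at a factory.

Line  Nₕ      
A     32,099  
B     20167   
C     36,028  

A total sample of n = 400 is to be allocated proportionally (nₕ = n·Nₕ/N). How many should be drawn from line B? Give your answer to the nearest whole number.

N = 32099 + 20167 + 36028 = 88294.
n_B = 400·20167/88294 = 91.363... → 91.

91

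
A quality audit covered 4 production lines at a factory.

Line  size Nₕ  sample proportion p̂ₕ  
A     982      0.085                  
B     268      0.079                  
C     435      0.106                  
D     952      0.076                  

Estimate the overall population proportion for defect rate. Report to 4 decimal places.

0.0846

N = 982 + 268 + 435 + 952 = 2637.
Overall proportion = Σ (Nₕ/N)·p̂ₕ.
Σ Nₕp̂ₕ = 83.47 + 21.172 + 46.11 + 72.352 = 223.104.
223.104 / 2637 = 0.084605... → 0.0846.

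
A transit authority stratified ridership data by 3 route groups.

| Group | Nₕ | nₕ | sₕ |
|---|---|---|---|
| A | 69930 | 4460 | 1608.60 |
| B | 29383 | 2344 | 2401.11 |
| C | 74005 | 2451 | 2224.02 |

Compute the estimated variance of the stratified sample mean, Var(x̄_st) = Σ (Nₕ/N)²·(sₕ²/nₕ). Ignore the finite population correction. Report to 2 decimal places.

533.08

N = 173318. Term for each stratum: Wₕ²sₕ²/nₕ.
Var(x̄_st) = 94.44979 + 70.69219 + 367.93310 = 533.07507 → 533.08.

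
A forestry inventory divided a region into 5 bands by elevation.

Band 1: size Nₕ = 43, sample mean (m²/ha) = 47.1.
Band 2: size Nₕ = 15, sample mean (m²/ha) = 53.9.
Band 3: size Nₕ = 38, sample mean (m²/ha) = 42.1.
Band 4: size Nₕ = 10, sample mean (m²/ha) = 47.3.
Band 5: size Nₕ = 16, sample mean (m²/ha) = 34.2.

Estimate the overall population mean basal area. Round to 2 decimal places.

44.70

N = 122; weights Wₕ = Nₕ/N = (0.3525, 0.1230, 0.3115, 0.0820, 0.1311).
x̄_st = Σ Wₕ·x̄ₕ = 0.3525·47.1 + 0.1230·53.9 + 0.3115·42.1 + 0.0820·47.3 + 0.1311·34.2 ≈ 44.7033...
→ 44.70.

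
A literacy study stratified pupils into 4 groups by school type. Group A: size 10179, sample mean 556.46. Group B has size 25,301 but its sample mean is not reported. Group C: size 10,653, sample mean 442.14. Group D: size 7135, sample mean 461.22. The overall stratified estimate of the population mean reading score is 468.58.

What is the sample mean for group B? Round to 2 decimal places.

N = 10179 + 25301 + 10653 + 7135 = 53268.
Overall total = μ·N = 468.58·53268 = 24960319.44.
Subtract the known strata: 10179·556.46 + 10653·442.14 + 7135·461.22 = 13665128.46.
Remaining total for group B: 24960319.44 − 13665128.46 = 11295190.98.
Divide by its size: 11295190.98 / 25301 = 446.4326... → 446.43.

446.43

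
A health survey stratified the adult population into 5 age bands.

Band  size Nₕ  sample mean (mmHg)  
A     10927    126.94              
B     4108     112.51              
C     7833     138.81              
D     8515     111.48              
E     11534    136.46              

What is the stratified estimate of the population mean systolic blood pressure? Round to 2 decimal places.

127.22

N = 10927 + 4108 + 7833 + 8515 + 11534 = 42917.
Weight each subgroup mean by Nₕ/N and sum.
Σ Nₕx̄ₕ = 10927·126.94 + 4108·112.51 + 7833·138.81 + 8515·111.48 + 11534·136.46 = 1387073.38 + 462191.08 + 1087298.73 + 949252.2 + 1573929.64 = 5459745.03.
Divide by N: 5459745.03 / 42917 = 127.2164... → 127.22.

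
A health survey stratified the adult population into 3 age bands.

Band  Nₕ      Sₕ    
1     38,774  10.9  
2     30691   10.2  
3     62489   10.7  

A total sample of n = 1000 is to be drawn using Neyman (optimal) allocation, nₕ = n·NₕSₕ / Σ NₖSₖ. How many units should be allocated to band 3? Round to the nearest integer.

476

Σ NₕSₕ = 38774·10.9 + 30691·10.2 + 62489·10.7 = 1404317.1.
Share for 3: 668632.3/1404317.1 = 0.47613.
n_3 = 1000 × 0.47613 = 476.126... → 476.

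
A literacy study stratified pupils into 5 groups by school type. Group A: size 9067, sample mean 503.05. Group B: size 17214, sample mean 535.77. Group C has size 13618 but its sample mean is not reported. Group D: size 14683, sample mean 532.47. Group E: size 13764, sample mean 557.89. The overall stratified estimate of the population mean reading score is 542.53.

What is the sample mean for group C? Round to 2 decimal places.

572.68

N = 9067 + 17214 + 13618 + 14683 + 13764 = 68346.
Overall total = μ·N = 542.53·68346 = 37079755.38.
Subtract the known strata: 9067·503.05 + 17214·535.77 + 14683·532.47 + 13764·557.89 = 29280954.1.
Remaining total for group C: 37079755.38 − 29280954.1 = 7798801.28.
Divide by its size: 7798801.28 / 13618 = 572.6833... → 572.68.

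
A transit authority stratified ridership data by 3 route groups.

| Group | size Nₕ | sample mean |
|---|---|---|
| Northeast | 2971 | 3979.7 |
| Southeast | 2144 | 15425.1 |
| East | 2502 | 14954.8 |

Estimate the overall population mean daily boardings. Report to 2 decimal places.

10806.36

N = 2971 + 2144 + 2502 = 7617.
Overall mean = Σ (Nₕ/N)·x̄ₕ — weight by population share, not a simple average.
Σ Nₕx̄ₕ = 2971·3979.7 + 2144·15425.1 + 2502·14954.8 = 11823688.7 + 33071414.4 + 37416909.6 = 82312012.7.
Divide by N: 82312012.7 / 7617 = 10806.3559... → 10806.36.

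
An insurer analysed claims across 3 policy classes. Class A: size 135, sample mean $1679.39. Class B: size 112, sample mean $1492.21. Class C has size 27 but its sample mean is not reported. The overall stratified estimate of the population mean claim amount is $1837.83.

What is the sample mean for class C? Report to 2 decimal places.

Σ Nₕx̄ₕ = N·μ, so 27·x̄_C = 274·1837.83 − (135·1679.39 + 112·1492.21).
= 503565.42 − 393845.17 = 109720.25.
x̄_C = 109720.25 / 27 = 4063.7130... → 4063.71.

4063.71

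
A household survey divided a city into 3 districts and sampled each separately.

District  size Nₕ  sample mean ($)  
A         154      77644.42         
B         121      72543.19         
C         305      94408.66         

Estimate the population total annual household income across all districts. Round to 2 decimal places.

49529607.97

Estimate total by summing Nₕ·x̄ₕ over strata.
154·77644.42 + 121·72543.19 + 305·94408.66 = 11957240.68 + 8777725.99 + 28794641.3 = 49529607.97.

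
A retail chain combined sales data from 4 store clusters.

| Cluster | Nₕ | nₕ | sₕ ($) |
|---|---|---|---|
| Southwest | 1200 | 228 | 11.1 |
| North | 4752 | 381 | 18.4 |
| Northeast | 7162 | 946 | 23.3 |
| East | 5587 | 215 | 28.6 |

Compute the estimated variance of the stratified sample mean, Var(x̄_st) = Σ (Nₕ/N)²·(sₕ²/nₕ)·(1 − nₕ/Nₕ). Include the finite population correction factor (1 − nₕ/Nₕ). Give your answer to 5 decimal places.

N = 18701. Term for each stratum: Wₕ²sₕ²/nₕ·(1−nₕ/Nₕ).
Var(x̄_st) = 0.00180231 + 0.05277622 + 0.07305272 + 0.32649657 = 0.45412781 → 0.45413.

0.45413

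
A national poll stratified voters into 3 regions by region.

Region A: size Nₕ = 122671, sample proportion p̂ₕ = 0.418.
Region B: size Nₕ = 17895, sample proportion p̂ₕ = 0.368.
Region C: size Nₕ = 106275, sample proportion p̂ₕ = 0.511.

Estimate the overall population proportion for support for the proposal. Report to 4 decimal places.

N = 122671 + 17895 + 106275 = 246841.
Overall proportion = Σ (Nₕ/N)·p̂ₕ.
Σ Nₕp̂ₕ = 51276.478 + 6585.36 + 54306.525 = 112168.363.
112168.363 / 246841 = 0.454415... → 0.4544.

0.4544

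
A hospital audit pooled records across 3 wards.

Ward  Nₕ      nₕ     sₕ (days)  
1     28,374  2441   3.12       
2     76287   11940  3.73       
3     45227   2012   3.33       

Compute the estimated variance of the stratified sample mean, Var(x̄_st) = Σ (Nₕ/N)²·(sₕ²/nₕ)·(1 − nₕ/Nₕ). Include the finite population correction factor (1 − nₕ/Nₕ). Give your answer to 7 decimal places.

N = 149888; Wₕ = Nₕ/N.
ward 1: (28374/149888)²·3.12²/2441·(1 − 2441/28374) = 0.0001306114
ward 2: (76287/149888)²·3.73²/11940·(1 − 11940/76287) = 0.0002546000
ward 3: (45227/149888)²·3.33²/2012·(1 − 2012/45227) = 0.0004794674
Sum = 0.0008646788 → 0.0008647.

0.0008647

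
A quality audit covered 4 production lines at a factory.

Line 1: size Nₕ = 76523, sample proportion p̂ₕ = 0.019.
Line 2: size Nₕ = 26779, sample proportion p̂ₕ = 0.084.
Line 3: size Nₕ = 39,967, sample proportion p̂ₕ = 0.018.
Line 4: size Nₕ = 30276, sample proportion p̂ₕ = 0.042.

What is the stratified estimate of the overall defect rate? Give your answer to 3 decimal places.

0.033

Wₕ = Nₕ/N with N = 173545: 0.4409, 0.1543, 0.2303, 0.1745.
p̂_st = 0.4409·0.019 + 0.1543·0.084 + 0.2303·0.018 + 0.1745·0.042 ≈ 0.03281... → 0.033.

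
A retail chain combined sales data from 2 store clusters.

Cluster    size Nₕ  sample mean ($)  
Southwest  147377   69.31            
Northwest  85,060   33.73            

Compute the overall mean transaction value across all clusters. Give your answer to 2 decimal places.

N = 232437; weights Wₕ = Nₕ/N = (0.6341, 0.3659).
x̄_st = Σ Wₕ·x̄ₕ = 0.6341·69.31 + 0.3659·33.73 ≈ 56.2895...
→ 56.29.

56.29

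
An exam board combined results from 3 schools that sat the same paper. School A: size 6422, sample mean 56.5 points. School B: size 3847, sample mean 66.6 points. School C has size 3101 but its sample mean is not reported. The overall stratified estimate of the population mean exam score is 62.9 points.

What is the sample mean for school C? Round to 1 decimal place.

Σ Nₕx̄ₕ = N·μ, so 3101·x̄_C = 13370·62.9 − (6422·56.5 + 3847·66.6).
= 840973 − 619053.2 = 221919.8.
x̄_C = 221919.8 / 3101 = 71.564... → 71.6.

71.6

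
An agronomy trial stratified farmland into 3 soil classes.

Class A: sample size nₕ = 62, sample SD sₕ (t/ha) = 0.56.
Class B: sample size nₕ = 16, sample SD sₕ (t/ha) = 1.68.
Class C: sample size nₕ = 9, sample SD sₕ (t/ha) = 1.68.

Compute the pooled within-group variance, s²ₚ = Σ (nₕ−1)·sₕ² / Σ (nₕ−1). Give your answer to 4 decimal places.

Degrees of freedom: 61 + 15 + 8 = 84.
Σ(nₕ−1)sₕ² = 61·0.3136 + 15·2.8224 + 8·2.8224 = 84.0448.
s²ₚ = 84.0448 / 84 = 1.000533... → 1.0005.

1.0005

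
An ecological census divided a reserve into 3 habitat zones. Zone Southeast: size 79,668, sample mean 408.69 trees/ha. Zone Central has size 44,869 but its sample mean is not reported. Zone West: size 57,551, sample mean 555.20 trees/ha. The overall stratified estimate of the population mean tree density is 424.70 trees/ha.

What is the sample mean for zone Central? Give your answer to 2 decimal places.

285.74

N = 79668 + 44869 + 57551 = 182088.
Overall total = μ·N = 424.70·182088 = 77332773.6.
Subtract the known strata: 79668·408.69 + 57551·555.20 = 64511830.12.
Remaining total for zone Central: 77332773.6 − 64511830.12 = 12820943.48.
Divide by its size: 12820943.48 / 44869 = 285.7417... → 285.74.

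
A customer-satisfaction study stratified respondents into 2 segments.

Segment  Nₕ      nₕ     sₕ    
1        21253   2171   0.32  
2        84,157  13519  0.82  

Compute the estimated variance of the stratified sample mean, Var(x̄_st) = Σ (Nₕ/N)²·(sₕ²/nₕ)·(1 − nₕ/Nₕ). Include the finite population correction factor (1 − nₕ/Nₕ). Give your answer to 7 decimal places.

N = 105410. Term for each stratum: Wₕ²sₕ²/nₕ·(1−nₕ/Nₕ).
Var(x̄_st) = 0.0000017216 + 0.0000266102 = 0.0000283318 → 0.0000283.

0.0000283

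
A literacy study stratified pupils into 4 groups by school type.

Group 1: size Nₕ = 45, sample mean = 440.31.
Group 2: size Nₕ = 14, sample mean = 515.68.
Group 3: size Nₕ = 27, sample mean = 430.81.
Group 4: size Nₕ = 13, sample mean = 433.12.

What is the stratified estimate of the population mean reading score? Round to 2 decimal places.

447.43

N = 45 + 14 + 27 + 13 = 99.
Overall mean = Σ (Nₕ/N)·x̄ₕ — weight by population share, not a simple average.
Σ Nₕx̄ₕ = 45·440.31 + 14·515.68 + 27·430.81 + 13·433.12 = 19813.95 + 7219.52 + 11631.87 + 5630.56 = 44295.9.
Divide by N: 44295.9 / 99 = 447.4333... → 447.43.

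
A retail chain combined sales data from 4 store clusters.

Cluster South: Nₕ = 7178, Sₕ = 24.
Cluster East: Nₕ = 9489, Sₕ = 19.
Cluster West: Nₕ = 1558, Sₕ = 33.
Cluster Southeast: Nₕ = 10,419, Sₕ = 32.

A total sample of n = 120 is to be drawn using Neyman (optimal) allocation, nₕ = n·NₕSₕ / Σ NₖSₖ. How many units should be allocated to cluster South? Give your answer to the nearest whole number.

Σ NₕSₕ = 7178·24 + 9489·19 + 1558·33 + 10419·32 = 737385.
Share for South: 172272/737385 = 0.23363.
n_South = 120 × 0.23363 = 28.035... → 28.

28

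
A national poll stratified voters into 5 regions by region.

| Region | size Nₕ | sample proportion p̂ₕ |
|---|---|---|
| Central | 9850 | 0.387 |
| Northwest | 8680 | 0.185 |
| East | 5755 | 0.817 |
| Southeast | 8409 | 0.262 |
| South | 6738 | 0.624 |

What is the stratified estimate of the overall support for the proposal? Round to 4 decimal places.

Wₕ = Nₕ/N with N = 39432: 0.2498, 0.2201, 0.1459, 0.2133, 0.1709.
p̂_st = 0.2498·0.387 + 0.2201·0.185 + 0.1459·0.817 + 0.2133·0.262 + 0.1709·0.624 ≈ 0.419133... → 0.4191.

0.4191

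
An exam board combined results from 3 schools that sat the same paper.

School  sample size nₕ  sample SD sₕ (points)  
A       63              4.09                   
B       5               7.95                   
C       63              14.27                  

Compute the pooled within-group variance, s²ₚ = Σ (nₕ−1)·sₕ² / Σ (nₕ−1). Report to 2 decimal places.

108.71

A: (63−1)·4.09² = 62·16.7281 = 1037.1422
B: (5−1)·7.95² = 4·63.2025 = 252.81
C: (63−1)·14.27² = 62·203.6329 = 12625.2398
Numerator = 13915.192; denominator = Σ(nₕ−1) = 128.
s²ₚ = 13915.192/128 = 108.7124... → 108.71.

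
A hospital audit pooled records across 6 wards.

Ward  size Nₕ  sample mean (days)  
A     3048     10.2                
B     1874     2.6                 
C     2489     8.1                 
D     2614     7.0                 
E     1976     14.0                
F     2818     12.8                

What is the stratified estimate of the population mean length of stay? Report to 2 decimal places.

N = 14819; weights Wₕ = Nₕ/N = (0.2057, 0.1265, 0.1680, 0.1764, 0.1333, 0.1902).
x̄_st = Σ Wₕ·x̄ₕ = 0.2057·10.2 + 0.1265·2.6 + 0.1680·8.1 + 0.1764·7.0 + 0.1333·14.0 + 0.1902·12.8 ≈ 9.3228...
→ 9.32.

9.32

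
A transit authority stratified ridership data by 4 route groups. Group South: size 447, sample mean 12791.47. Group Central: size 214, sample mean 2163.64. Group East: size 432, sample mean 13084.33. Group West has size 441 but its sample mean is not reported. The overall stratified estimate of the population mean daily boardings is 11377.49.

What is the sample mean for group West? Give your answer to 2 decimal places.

12743.39

N = 447 + 214 + 432 + 441 = 1534.
Overall total = μ·N = 11377.49·1534 = 17453069.66.
Subtract the known strata: 447·12791.47 + 214·2163.64 + 432·13084.33 = 11833236.61.
Remaining total for group West: 17453069.66 − 11833236.61 = 5619833.05.
Divide by its size: 5619833.05 / 441 = 12743.3856... → 12743.39.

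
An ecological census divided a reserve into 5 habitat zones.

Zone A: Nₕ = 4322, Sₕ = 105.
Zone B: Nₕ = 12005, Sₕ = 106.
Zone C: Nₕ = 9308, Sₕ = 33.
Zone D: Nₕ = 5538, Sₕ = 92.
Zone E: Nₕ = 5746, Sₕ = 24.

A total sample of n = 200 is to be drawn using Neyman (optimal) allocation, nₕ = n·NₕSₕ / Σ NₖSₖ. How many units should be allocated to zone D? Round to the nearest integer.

38

A: NₕSₕ = 4322·105 = 453810
B: NₕSₕ = 12005·106 = 1272530
C: NₕSₕ = 9308·33 = 307164
D: NₕSₕ = 5538·92 = 509496
E: NₕSₕ = 5746·24 = 137904
Σ NₕSₕ = 2680904.
n_D = 200·509496/2680904 = 38.009... → 38.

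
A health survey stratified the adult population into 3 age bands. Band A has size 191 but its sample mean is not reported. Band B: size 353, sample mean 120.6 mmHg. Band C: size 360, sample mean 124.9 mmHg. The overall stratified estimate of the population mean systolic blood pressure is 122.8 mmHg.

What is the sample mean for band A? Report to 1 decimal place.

N = 191 + 353 + 360 = 904.
Overall total = μ·N = 122.8·904 = 111011.2.
Subtract the known strata: 353·120.6 + 360·124.9 = 87535.8.
Remaining total for band A: 111011.2 − 87535.8 = 23475.4.
Divide by its size: 23475.4 / 191 = 122.908... → 122.9.

122.9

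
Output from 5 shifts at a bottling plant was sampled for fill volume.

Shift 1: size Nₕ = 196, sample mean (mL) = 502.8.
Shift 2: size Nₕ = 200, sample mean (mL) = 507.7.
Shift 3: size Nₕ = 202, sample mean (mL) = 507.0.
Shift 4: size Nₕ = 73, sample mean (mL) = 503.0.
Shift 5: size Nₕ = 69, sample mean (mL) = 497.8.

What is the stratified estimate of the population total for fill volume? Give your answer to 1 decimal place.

Estimate total by summing Nₕ·x̄ₕ over strata.
196·502.8 + 200·507.7 + 202·507.0 + 73·503.0 + 69·497.8 = 98548.8 + 101540 + 102414 + 36719 + 34348.2 = 373570.0.

373570.0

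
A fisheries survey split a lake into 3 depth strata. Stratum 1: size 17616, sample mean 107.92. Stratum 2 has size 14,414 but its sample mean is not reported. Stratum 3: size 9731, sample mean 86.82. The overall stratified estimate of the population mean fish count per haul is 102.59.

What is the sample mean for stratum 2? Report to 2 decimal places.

106.72

N = 17616 + 14414 + 9731 = 41761.
Overall total = μ·N = 102.59·41761 = 4284260.99.
Subtract the known strata: 17616·107.92 + 9731·86.82 = 2745964.14.
Remaining total for stratum 2: 4284260.99 − 2745964.14 = 1538296.85.
Divide by its size: 1538296.85 / 14414 = 106.7224... → 106.72.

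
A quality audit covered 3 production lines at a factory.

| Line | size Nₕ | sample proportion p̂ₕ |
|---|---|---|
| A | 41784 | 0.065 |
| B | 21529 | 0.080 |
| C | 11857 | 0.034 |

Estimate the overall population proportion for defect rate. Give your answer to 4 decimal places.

0.0644

N = 41784 + 21529 + 11857 = 75170.
Overall proportion = Σ (Nₕ/N)·p̂ₕ.
Σ Nₕp̂ₕ = 2715.96 + 1722.32 + 403.138 = 4841.418.
4841.418 / 75170 = 0.064406... → 0.0644.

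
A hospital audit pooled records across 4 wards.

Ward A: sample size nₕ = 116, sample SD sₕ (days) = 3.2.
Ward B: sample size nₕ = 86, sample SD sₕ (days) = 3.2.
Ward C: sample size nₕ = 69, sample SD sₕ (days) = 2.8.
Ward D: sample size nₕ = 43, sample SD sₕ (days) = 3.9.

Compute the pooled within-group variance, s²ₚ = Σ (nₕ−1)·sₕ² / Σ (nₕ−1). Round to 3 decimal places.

10.387

A: (116−1)·3.2² = 115·10.24 = 1177.6
B: (86−1)·3.2² = 85·10.24 = 870.4
C: (69−1)·2.8² = 68·7.84 = 533.12
D: (43−1)·3.9² = 42·15.21 = 638.82
Numerator = 3219.94; denominator = Σ(nₕ−1) = 310.
s²ₚ = 3219.94/310 = 10.38690... → 10.387.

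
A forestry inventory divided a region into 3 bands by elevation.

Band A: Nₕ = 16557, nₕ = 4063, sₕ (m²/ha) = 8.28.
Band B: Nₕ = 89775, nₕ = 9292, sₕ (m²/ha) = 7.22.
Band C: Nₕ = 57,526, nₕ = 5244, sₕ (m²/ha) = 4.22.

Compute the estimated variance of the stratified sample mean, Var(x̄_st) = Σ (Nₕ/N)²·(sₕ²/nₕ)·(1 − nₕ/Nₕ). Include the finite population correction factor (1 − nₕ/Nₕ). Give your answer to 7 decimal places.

N = 163858. Term for each stratum: Wₕ²sₕ²/nₕ·(1−nₕ/Nₕ).
Var(x̄_st) = 0.0001300055 + 0.0015096959 + 0.0003804024 = 0.0020201038 → 0.0020201.

0.0020201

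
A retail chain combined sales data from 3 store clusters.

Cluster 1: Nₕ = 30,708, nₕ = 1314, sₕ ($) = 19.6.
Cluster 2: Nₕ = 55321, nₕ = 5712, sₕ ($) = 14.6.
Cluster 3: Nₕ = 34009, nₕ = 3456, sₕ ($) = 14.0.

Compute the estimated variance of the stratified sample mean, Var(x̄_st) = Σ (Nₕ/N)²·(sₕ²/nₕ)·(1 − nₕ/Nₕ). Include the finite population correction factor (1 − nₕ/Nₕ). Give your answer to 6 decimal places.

0.029512

N = 120038. Term for each stratum: Wₕ²sₕ²/nₕ·(1−nₕ/Nₕ).
Var(x̄_st) = 0.018314265 + 0.007107723 + 0.004089710 = 0.029511699 → 0.029512.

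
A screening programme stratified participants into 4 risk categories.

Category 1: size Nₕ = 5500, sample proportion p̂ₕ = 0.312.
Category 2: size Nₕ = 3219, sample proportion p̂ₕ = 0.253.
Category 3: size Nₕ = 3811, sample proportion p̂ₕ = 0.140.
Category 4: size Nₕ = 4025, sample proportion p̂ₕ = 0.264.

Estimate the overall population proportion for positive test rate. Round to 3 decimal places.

Wₕ = Nₕ/N with N = 16555: 0.3322, 0.1944, 0.2302, 0.2431.
p̂_st = 0.3322·0.312 + 0.1944·0.253 + 0.2302·0.140 + 0.2431·0.264 ≈ 0.24926... → 0.249.

0.249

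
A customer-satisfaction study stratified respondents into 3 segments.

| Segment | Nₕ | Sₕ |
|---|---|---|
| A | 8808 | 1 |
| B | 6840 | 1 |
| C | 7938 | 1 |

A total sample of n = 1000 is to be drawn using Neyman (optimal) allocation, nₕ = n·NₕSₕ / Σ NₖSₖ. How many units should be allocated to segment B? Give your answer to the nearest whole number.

290

Σ NₕSₕ = 8808·1 + 6840·1 + 7938·1 = 23586.
Share for B: 6840/23586 = 0.29000.
n_B = 1000 × 0.29000 = 290.003... → 290.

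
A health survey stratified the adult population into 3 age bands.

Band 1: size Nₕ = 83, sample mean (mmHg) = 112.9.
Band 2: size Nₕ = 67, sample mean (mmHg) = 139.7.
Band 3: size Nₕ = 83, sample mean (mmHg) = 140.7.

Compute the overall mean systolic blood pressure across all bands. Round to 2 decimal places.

N = 233; weights Wₕ = Nₕ/N = (0.3562, 0.2876, 0.3562).
x̄_st = Σ Wₕ·x̄ₕ = 0.3562·112.9 + 0.2876·139.7 + 0.3562·140.7 ≈ 130.5094...
→ 130.51.

130.51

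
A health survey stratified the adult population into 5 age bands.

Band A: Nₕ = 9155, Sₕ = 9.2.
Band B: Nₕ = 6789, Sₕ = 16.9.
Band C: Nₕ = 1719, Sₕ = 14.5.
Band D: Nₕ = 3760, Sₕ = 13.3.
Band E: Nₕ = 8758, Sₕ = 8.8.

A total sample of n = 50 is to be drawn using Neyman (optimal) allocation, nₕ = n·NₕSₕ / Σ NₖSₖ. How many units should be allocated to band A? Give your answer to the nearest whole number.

12

A: NₕSₕ = 9155·9.2 = 84226
B: NₕSₕ = 6789·16.9 = 114734.1
C: NₕSₕ = 1719·14.5 = 24925.5
D: NₕSₕ = 3760·13.3 = 50008
E: NₕSₕ = 8758·8.8 = 77070.4
Σ NₕSₕ = 350964.
n_A = 50·84226/350964 = 11.999... → 12.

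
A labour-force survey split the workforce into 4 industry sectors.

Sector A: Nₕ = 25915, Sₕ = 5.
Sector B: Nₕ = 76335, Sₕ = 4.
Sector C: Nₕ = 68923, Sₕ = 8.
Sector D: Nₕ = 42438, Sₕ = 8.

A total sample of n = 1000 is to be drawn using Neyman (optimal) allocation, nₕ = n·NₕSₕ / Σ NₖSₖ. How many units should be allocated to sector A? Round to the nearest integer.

98

A: NₕSₕ = 25915·5 = 129575
B: NₕSₕ = 76335·4 = 305340
C: NₕSₕ = 68923·8 = 551384
D: NₕSₕ = 42438·8 = 339504
Σ NₕSₕ = 1325803.
n_A = 1000·129575/1325803 = 97.733... → 98.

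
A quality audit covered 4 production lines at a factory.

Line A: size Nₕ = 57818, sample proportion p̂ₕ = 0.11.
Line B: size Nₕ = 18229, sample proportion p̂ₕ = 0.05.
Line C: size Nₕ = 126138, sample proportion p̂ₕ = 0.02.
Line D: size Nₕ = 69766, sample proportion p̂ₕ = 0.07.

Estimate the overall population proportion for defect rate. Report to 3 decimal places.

0.054

N = 57818 + 18229 + 126138 + 69766 = 271951.
Overall proportion = Σ (Nₕ/N)·p̂ₕ.
Σ Nₕp̂ₕ = 6359.98 + 911.45 + 2522.76 + 4883.62 = 14677.81.
14677.81 / 271951 = 0.05397... → 0.054.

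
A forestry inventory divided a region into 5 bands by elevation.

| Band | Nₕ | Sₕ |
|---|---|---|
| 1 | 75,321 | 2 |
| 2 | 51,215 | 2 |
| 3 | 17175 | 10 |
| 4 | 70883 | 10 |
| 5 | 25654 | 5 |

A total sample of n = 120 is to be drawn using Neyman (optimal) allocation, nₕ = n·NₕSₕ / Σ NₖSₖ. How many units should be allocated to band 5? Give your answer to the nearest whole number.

12

Σ NₕSₕ = 75321·2 + 51215·2 + 17175·10 + 70883·10 + 25654·5 = 1261922.
Share for 5: 128270/1261922 = 0.10165.
n_5 = 120 × 0.10165 = 12.198... → 12.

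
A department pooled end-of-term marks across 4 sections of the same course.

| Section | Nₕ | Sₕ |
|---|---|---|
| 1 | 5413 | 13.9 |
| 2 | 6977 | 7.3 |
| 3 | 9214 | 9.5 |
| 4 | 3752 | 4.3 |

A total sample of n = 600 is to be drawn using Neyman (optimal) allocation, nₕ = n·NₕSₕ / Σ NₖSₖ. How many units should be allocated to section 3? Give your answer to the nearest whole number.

229

1: NₕSₕ = 5413·13.9 = 75240.7
2: NₕSₕ = 6977·7.3 = 50932.1
3: NₕSₕ = 9214·9.5 = 87533
4: NₕSₕ = 3752·4.3 = 16133.6
Σ NₕSₕ = 229839.4.
n_3 = 600·87533/229839.4 = 228.507... → 229.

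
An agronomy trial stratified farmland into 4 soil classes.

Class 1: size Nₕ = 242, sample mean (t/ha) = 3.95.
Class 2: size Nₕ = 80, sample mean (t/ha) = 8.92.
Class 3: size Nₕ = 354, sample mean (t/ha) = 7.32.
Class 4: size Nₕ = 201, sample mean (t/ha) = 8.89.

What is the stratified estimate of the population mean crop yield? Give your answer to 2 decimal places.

N = 877; weights Wₕ = Nₕ/N = (0.2759, 0.0912, 0.4036, 0.2292).
x̄_st = Σ Wₕ·x̄ₕ = 0.2759·3.95 + 0.0912·8.92 + 0.4036·7.32 + 0.2292·8.89 ≈ 6.8959...
→ 6.90.

6.90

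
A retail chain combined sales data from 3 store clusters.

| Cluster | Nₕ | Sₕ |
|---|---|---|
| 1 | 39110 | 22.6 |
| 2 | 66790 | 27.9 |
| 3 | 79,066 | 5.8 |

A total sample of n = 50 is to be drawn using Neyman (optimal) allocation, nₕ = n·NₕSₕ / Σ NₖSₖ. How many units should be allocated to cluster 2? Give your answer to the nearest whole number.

Σ NₕSₕ = 39110·22.6 + 66790·27.9 + 79066·5.8 = 3205909.8.
Share for 2: 1863441/3205909.8 = 0.58125.
n_2 = 50 × 0.58125 = 29.063... → 29.

29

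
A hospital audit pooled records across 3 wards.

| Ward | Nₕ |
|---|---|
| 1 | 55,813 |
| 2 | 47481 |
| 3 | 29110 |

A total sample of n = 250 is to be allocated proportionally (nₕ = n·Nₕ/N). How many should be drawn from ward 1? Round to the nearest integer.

N = 55813 + 47481 + 29110 = 132404.
n_1 = 250·55813/132404 = 105.384... → 105.

105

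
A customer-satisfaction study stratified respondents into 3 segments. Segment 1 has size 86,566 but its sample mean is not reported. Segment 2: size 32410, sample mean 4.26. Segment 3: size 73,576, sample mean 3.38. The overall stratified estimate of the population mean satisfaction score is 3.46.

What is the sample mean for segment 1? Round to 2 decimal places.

3.23

Σ Nₕx̄ₕ = N·μ, so 86566·x̄_1 = 192552·3.46 − (32410·4.26 + 73576·3.38).
= 666229.92 − 386753.48 = 279476.44.
x̄_1 = 279476.44 / 86566 = 3.2285... → 3.23.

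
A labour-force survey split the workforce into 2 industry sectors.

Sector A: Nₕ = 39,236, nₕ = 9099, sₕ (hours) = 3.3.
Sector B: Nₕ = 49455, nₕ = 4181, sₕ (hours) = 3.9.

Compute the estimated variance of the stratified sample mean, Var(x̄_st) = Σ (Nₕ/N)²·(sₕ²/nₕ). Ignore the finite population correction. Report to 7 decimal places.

0.0013654

N = 88691. Term for each stratum: Wₕ²sₕ²/nₕ.
Var(x̄_st) = 0.0002342311 + 0.0011311244 = 0.0013653555 → 0.0013654.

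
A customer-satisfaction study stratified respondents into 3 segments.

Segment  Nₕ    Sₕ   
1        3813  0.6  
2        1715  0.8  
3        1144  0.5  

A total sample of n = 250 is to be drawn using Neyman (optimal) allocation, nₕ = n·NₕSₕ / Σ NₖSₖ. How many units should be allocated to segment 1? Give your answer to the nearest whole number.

1: NₕSₕ = 3813·0.6 = 2287.8
2: NₕSₕ = 1715·0.8 = 1372
3: NₕSₕ = 1144·0.5 = 572
Σ NₕSₕ = 4231.8.
n_1 = 250·2287.8/4231.8 = 135.155... → 135.

135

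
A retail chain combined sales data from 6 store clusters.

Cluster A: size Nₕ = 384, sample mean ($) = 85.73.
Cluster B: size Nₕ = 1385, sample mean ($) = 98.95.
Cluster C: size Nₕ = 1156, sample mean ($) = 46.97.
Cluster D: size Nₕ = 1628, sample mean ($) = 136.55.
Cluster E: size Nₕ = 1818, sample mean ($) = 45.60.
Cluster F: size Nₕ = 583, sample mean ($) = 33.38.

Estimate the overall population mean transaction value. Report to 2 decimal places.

78.94

N = 6954; weights Wₕ = Nₕ/N = (0.0552, 0.1992, 0.1662, 0.2341, 0.2614, 0.0838).
x̄_st = Σ Wₕ·x̄ₕ = 0.0552·85.73 + 0.1992·98.95 + 0.1662·46.97 + 0.2341·136.55 + 0.2614·45.60 + 0.0838·33.38 ≈ 78.9370...
→ 78.94.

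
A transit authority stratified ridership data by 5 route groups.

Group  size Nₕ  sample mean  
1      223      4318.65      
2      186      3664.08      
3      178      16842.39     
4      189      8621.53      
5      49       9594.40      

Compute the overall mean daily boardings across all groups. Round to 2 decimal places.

8172.26

x̄_st = (Σ Nₕx̄ₕ) / (Σ Nₕ) = (223·4318.65 + 186·3664.08 + 178·16842.39 + 189·8621.53 + 49·9594.40) / 825
= 6742118.02 / 825 = 8172.2643... → 8172.26.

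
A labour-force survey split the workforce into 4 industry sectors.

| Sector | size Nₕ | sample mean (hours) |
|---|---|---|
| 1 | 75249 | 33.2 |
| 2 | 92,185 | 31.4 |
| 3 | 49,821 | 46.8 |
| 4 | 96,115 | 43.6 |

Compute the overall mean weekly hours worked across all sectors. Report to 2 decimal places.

38.02

N = 75249 + 92185 + 49821 + 96115 = 313370.
The stratified mean weights each stratum mean by its population share Nₕ/N.
Σ Nₕx̄ₕ = 75249·33.2 + 92185·31.4 + 49821·46.8 + 96115·43.6 = 2498266.8 + 2894609 + 2331622.8 + 4190614 = 11915112.6.
Divide by N: 11915112.6 / 313370 = 38.0225... → 38.02.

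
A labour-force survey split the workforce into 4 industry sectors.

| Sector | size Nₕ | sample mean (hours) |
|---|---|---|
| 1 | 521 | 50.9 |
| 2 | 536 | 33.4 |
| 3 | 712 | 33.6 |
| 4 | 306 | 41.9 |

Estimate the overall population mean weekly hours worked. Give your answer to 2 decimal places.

39.12

N = 2075; weights Wₕ = Nₕ/N = (0.2511, 0.2583, 0.3431, 0.1475).
x̄_st = Σ Wₕ·x̄ₕ = 0.2511·50.9 + 0.2583·33.4 + 0.3431·33.6 + 0.1475·41.9 ≈ 39.1161...
→ 39.12.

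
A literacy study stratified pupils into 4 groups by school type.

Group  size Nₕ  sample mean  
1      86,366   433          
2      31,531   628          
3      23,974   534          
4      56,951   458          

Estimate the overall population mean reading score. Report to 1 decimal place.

483.3

N = 86366 + 31531 + 23974 + 56951 = 198822.
Weight each subgroup mean by Nₕ/N and sum.
Σ Nₕx̄ₕ = 86366·433 + 31531·628 + 23974·534 + 56951·458 = 37396478 + 19801468 + 12802116 + 26083558 = 96083620.
Divide by N: 96083620 / 198822 = 483.265... → 483.3.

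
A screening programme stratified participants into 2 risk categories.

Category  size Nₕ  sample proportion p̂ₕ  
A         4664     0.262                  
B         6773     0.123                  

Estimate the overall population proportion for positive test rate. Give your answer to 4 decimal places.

0.1797

N = 4664 + 6773 = 11437.
Overall proportion = Σ (Nₕ/N)·p̂ₕ.
Σ Nₕp̂ₕ = 1221.968 + 833.079 = 2055.047.
2055.047 / 11437 = 0.179684... → 0.1797.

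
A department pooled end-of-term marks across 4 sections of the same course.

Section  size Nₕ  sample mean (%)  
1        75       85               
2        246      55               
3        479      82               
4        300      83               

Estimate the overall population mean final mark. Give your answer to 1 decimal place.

76.4

x̄_st = (Σ Nₕx̄ₕ) / (Σ Nₕ) = (75·85 + 246·55 + 479·82 + 300·83) / 1100
= 84083 / 1100 = 76.439... → 76.4.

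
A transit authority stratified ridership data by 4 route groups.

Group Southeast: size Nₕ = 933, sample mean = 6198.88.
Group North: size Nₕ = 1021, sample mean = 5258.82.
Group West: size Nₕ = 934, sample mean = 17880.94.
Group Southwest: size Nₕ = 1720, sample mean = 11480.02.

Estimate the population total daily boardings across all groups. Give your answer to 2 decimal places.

Population total = Σ Nₕ·x̄ₕ (each stratum's size times its mean).
933·6198.88 + 1021·5258.82 + 934·17880.94 + 1720·11480.02 = 5783555.04 + 5369255.22 + 16700797.96 + 19745634.4 = 47599242.62.

47599242.62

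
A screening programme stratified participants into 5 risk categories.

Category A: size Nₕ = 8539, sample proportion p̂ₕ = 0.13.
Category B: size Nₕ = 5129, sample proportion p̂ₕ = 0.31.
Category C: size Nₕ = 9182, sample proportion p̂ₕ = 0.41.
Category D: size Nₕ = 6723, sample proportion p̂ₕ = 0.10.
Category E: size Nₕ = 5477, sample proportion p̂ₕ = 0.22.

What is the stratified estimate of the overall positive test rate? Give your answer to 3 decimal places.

N = 8539 + 5129 + 9182 + 6723 + 5477 = 35050.
Overall proportion = Σ (Nₕ/N)·p̂ₕ.
Σ Nₕp̂ₕ = 1110.07 + 1589.99 + 3764.62 + 672.3 + 1204.94 = 8341.92.
8341.92 / 35050 = 0.23800... → 0.238.

0.238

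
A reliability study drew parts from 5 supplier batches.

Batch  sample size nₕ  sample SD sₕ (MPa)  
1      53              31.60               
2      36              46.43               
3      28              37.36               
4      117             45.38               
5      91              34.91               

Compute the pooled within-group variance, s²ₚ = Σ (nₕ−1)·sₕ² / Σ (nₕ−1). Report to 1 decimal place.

1605.1

Degrees of freedom: 52 + 35 + 27 + 116 + 90 = 320.
Σ(nₕ−1)sₕ² = 52·998.56 + 35·2155.7449 + 27·1395.7696 + 116·2059.3444 + 90·1218.7081 = 513629.6501.
s²ₚ = 513629.6501 / 320 = 1605.093... → 1605.1.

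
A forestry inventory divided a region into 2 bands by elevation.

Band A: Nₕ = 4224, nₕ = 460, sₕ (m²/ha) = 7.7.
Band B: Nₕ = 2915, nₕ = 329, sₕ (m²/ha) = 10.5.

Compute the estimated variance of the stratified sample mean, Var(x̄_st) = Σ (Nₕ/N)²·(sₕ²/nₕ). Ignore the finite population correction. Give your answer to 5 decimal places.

N = 7139. Term for each stratum: Wₕ²sₕ²/nₕ.
Var(x̄_st) = 0.04512287 + 0.05587082 = 0.10099369 → 0.10099.

0.10099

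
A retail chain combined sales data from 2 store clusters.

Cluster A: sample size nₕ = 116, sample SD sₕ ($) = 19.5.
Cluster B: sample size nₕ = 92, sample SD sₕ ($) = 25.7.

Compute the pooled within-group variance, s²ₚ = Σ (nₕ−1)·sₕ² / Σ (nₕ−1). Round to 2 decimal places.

504.05

Degrees of freedom: 115 + 91 = 206.
Σ(nₕ−1)sₕ² = 115·380.25 + 91·660.49 = 103833.34.
s²ₚ = 103833.34 / 206 = 504.0453... → 504.05.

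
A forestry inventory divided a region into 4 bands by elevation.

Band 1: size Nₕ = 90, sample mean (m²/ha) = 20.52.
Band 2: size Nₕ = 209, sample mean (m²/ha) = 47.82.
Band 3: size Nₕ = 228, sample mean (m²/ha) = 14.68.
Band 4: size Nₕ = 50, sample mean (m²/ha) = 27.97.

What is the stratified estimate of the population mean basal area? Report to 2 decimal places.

N = 90 + 209 + 228 + 50 = 577.
Overall mean = Σ (Nₕ/N)·x̄ₕ — weight by population share, not a simple average.
Σ Nₕx̄ₕ = 90·20.52 + 209·47.82 + 228·14.68 + 50·27.97 = 1846.8 + 9994.38 + 3347.04 + 1398.5 = 16586.72.
Divide by N: 16586.72 / 577 = 28.7465... → 28.75.

28.75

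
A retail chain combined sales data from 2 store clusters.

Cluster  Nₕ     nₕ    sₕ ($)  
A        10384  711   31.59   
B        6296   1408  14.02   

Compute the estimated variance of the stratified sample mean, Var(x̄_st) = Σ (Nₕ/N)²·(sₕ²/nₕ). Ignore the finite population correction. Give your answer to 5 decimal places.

N = 16680; Wₕ = Nₕ/N.
cluster A: (10384/16680)²·31.59²/711 = 0.54395994
cluster B: (6296/16680)²·14.02²/1408 = 0.01988981
Sum = 0.56384975 → 0.56385.

0.56385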